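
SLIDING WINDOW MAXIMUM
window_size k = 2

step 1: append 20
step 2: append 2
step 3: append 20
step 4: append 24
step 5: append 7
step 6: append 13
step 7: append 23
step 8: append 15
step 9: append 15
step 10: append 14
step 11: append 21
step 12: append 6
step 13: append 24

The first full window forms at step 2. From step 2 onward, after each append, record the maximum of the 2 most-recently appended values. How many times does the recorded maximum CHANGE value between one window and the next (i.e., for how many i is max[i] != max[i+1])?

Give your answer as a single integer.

Answer: 6

Derivation:
step 1: append 20 -> window=[20] (not full yet)
step 2: append 2 -> window=[20, 2] -> max=20
step 3: append 20 -> window=[2, 20] -> max=20
step 4: append 24 -> window=[20, 24] -> max=24
step 5: append 7 -> window=[24, 7] -> max=24
step 6: append 13 -> window=[7, 13] -> max=13
step 7: append 23 -> window=[13, 23] -> max=23
step 8: append 15 -> window=[23, 15] -> max=23
step 9: append 15 -> window=[15, 15] -> max=15
step 10: append 14 -> window=[15, 14] -> max=15
step 11: append 21 -> window=[14, 21] -> max=21
step 12: append 6 -> window=[21, 6] -> max=21
step 13: append 24 -> window=[6, 24] -> max=24
Recorded maximums: 20 20 24 24 13 23 23 15 15 21 21 24
Changes between consecutive maximums: 6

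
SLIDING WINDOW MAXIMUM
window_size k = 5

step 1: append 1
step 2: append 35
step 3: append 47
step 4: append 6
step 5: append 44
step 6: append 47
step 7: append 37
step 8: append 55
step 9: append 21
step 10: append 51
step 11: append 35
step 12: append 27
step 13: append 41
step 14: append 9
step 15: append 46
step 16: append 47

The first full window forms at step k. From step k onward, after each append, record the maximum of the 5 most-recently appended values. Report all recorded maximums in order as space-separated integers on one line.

step 1: append 1 -> window=[1] (not full yet)
step 2: append 35 -> window=[1, 35] (not full yet)
step 3: append 47 -> window=[1, 35, 47] (not full yet)
step 4: append 6 -> window=[1, 35, 47, 6] (not full yet)
step 5: append 44 -> window=[1, 35, 47, 6, 44] -> max=47
step 6: append 47 -> window=[35, 47, 6, 44, 47] -> max=47
step 7: append 37 -> window=[47, 6, 44, 47, 37] -> max=47
step 8: append 55 -> window=[6, 44, 47, 37, 55] -> max=55
step 9: append 21 -> window=[44, 47, 37, 55, 21] -> max=55
step 10: append 51 -> window=[47, 37, 55, 21, 51] -> max=55
step 11: append 35 -> window=[37, 55, 21, 51, 35] -> max=55
step 12: append 27 -> window=[55, 21, 51, 35, 27] -> max=55
step 13: append 41 -> window=[21, 51, 35, 27, 41] -> max=51
step 14: append 9 -> window=[51, 35, 27, 41, 9] -> max=51
step 15: append 46 -> window=[35, 27, 41, 9, 46] -> max=46
step 16: append 47 -> window=[27, 41, 9, 46, 47] -> max=47

Answer: 47 47 47 55 55 55 55 55 51 51 46 47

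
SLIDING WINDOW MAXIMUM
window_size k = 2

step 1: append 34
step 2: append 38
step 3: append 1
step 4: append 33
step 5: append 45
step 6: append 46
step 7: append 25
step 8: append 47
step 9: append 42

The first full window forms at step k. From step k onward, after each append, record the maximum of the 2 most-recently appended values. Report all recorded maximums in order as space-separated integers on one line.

step 1: append 34 -> window=[34] (not full yet)
step 2: append 38 -> window=[34, 38] -> max=38
step 3: append 1 -> window=[38, 1] -> max=38
step 4: append 33 -> window=[1, 33] -> max=33
step 5: append 45 -> window=[33, 45] -> max=45
step 6: append 46 -> window=[45, 46] -> max=46
step 7: append 25 -> window=[46, 25] -> max=46
step 8: append 47 -> window=[25, 47] -> max=47
step 9: append 42 -> window=[47, 42] -> max=47

Answer: 38 38 33 45 46 46 47 47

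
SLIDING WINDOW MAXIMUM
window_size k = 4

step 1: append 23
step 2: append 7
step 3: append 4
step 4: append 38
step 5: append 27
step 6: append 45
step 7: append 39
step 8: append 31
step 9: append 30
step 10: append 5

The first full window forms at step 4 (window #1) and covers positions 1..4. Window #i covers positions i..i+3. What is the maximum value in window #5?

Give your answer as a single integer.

step 1: append 23 -> window=[23] (not full yet)
step 2: append 7 -> window=[23, 7] (not full yet)
step 3: append 4 -> window=[23, 7, 4] (not full yet)
step 4: append 38 -> window=[23, 7, 4, 38] -> max=38
step 5: append 27 -> window=[7, 4, 38, 27] -> max=38
step 6: append 45 -> window=[4, 38, 27, 45] -> max=45
step 7: append 39 -> window=[38, 27, 45, 39] -> max=45
step 8: append 31 -> window=[27, 45, 39, 31] -> max=45
Window #5 max = 45

Answer: 45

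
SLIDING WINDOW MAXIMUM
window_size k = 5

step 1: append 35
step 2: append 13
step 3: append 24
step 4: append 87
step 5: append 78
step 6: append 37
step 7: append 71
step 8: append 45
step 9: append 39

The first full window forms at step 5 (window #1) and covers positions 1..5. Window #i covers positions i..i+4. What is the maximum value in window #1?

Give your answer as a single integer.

step 1: append 35 -> window=[35] (not full yet)
step 2: append 13 -> window=[35, 13] (not full yet)
step 3: append 24 -> window=[35, 13, 24] (not full yet)
step 4: append 87 -> window=[35, 13, 24, 87] (not full yet)
step 5: append 78 -> window=[35, 13, 24, 87, 78] -> max=87
Window #1 max = 87

Answer: 87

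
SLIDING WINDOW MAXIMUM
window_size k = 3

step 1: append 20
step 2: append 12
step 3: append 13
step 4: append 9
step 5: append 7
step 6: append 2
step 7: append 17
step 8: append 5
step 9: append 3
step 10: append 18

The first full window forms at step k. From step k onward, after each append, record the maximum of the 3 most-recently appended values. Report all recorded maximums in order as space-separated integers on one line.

Answer: 20 13 13 9 17 17 17 18

Derivation:
step 1: append 20 -> window=[20] (not full yet)
step 2: append 12 -> window=[20, 12] (not full yet)
step 3: append 13 -> window=[20, 12, 13] -> max=20
step 4: append 9 -> window=[12, 13, 9] -> max=13
step 5: append 7 -> window=[13, 9, 7] -> max=13
step 6: append 2 -> window=[9, 7, 2] -> max=9
step 7: append 17 -> window=[7, 2, 17] -> max=17
step 8: append 5 -> window=[2, 17, 5] -> max=17
step 9: append 3 -> window=[17, 5, 3] -> max=17
step 10: append 18 -> window=[5, 3, 18] -> max=18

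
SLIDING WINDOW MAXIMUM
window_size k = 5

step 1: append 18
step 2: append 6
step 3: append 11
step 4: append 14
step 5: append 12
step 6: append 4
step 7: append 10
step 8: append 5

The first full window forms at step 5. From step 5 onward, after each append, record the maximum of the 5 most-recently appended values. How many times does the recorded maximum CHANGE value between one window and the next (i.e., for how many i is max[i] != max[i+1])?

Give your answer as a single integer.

Answer: 1

Derivation:
step 1: append 18 -> window=[18] (not full yet)
step 2: append 6 -> window=[18, 6] (not full yet)
step 3: append 11 -> window=[18, 6, 11] (not full yet)
step 4: append 14 -> window=[18, 6, 11, 14] (not full yet)
step 5: append 12 -> window=[18, 6, 11, 14, 12] -> max=18
step 6: append 4 -> window=[6, 11, 14, 12, 4] -> max=14
step 7: append 10 -> window=[11, 14, 12, 4, 10] -> max=14
step 8: append 5 -> window=[14, 12, 4, 10, 5] -> max=14
Recorded maximums: 18 14 14 14
Changes between consecutive maximums: 1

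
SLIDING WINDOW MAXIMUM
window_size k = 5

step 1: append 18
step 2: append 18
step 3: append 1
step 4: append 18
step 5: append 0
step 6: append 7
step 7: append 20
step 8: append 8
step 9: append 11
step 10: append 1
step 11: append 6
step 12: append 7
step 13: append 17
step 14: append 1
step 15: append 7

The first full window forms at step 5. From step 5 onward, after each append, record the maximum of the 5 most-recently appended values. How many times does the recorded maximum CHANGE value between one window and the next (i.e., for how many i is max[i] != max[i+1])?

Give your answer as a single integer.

Answer: 3

Derivation:
step 1: append 18 -> window=[18] (not full yet)
step 2: append 18 -> window=[18, 18] (not full yet)
step 3: append 1 -> window=[18, 18, 1] (not full yet)
step 4: append 18 -> window=[18, 18, 1, 18] (not full yet)
step 5: append 0 -> window=[18, 18, 1, 18, 0] -> max=18
step 6: append 7 -> window=[18, 1, 18, 0, 7] -> max=18
step 7: append 20 -> window=[1, 18, 0, 7, 20] -> max=20
step 8: append 8 -> window=[18, 0, 7, 20, 8] -> max=20
step 9: append 11 -> window=[0, 7, 20, 8, 11] -> max=20
step 10: append 1 -> window=[7, 20, 8, 11, 1] -> max=20
step 11: append 6 -> window=[20, 8, 11, 1, 6] -> max=20
step 12: append 7 -> window=[8, 11, 1, 6, 7] -> max=11
step 13: append 17 -> window=[11, 1, 6, 7, 17] -> max=17
step 14: append 1 -> window=[1, 6, 7, 17, 1] -> max=17
step 15: append 7 -> window=[6, 7, 17, 1, 7] -> max=17
Recorded maximums: 18 18 20 20 20 20 20 11 17 17 17
Changes between consecutive maximums: 3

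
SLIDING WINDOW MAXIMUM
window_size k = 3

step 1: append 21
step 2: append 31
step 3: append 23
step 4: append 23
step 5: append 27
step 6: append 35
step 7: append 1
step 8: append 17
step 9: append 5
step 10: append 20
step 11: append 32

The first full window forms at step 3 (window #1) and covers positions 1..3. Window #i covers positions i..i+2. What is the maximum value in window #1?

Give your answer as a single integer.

step 1: append 21 -> window=[21] (not full yet)
step 2: append 31 -> window=[21, 31] (not full yet)
step 3: append 23 -> window=[21, 31, 23] -> max=31
Window #1 max = 31

Answer: 31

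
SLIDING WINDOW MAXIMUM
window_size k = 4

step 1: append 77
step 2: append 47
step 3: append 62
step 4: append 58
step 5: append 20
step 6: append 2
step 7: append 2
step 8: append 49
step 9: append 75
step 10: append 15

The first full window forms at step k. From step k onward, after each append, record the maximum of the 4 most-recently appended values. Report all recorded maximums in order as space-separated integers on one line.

step 1: append 77 -> window=[77] (not full yet)
step 2: append 47 -> window=[77, 47] (not full yet)
step 3: append 62 -> window=[77, 47, 62] (not full yet)
step 4: append 58 -> window=[77, 47, 62, 58] -> max=77
step 5: append 20 -> window=[47, 62, 58, 20] -> max=62
step 6: append 2 -> window=[62, 58, 20, 2] -> max=62
step 7: append 2 -> window=[58, 20, 2, 2] -> max=58
step 8: append 49 -> window=[20, 2, 2, 49] -> max=49
step 9: append 75 -> window=[2, 2, 49, 75] -> max=75
step 10: append 15 -> window=[2, 49, 75, 15] -> max=75

Answer: 77 62 62 58 49 75 75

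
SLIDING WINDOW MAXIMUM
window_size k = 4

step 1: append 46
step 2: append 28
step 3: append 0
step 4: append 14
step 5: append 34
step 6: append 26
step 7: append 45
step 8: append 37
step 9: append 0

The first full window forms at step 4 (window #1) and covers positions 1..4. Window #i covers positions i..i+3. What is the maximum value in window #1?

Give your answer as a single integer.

step 1: append 46 -> window=[46] (not full yet)
step 2: append 28 -> window=[46, 28] (not full yet)
step 3: append 0 -> window=[46, 28, 0] (not full yet)
step 4: append 14 -> window=[46, 28, 0, 14] -> max=46
Window #1 max = 46

Answer: 46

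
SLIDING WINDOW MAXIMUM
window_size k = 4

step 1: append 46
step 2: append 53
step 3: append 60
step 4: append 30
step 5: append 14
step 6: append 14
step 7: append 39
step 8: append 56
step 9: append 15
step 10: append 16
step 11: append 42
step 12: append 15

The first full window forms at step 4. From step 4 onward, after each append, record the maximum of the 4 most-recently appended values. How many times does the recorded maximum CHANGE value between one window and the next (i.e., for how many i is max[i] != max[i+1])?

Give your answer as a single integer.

Answer: 3

Derivation:
step 1: append 46 -> window=[46] (not full yet)
step 2: append 53 -> window=[46, 53] (not full yet)
step 3: append 60 -> window=[46, 53, 60] (not full yet)
step 4: append 30 -> window=[46, 53, 60, 30] -> max=60
step 5: append 14 -> window=[53, 60, 30, 14] -> max=60
step 6: append 14 -> window=[60, 30, 14, 14] -> max=60
step 7: append 39 -> window=[30, 14, 14, 39] -> max=39
step 8: append 56 -> window=[14, 14, 39, 56] -> max=56
step 9: append 15 -> window=[14, 39, 56, 15] -> max=56
step 10: append 16 -> window=[39, 56, 15, 16] -> max=56
step 11: append 42 -> window=[56, 15, 16, 42] -> max=56
step 12: append 15 -> window=[15, 16, 42, 15] -> max=42
Recorded maximums: 60 60 60 39 56 56 56 56 42
Changes between consecutive maximums: 3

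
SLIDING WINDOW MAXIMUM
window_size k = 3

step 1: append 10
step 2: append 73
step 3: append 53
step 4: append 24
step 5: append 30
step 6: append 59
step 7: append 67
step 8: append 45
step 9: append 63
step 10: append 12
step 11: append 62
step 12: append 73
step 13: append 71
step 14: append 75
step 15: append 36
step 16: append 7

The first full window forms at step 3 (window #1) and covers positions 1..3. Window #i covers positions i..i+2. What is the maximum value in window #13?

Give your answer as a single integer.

step 1: append 10 -> window=[10] (not full yet)
step 2: append 73 -> window=[10, 73] (not full yet)
step 3: append 53 -> window=[10, 73, 53] -> max=73
step 4: append 24 -> window=[73, 53, 24] -> max=73
step 5: append 30 -> window=[53, 24, 30] -> max=53
step 6: append 59 -> window=[24, 30, 59] -> max=59
step 7: append 67 -> window=[30, 59, 67] -> max=67
step 8: append 45 -> window=[59, 67, 45] -> max=67
step 9: append 63 -> window=[67, 45, 63] -> max=67
step 10: append 12 -> window=[45, 63, 12] -> max=63
step 11: append 62 -> window=[63, 12, 62] -> max=63
step 12: append 73 -> window=[12, 62, 73] -> max=73
step 13: append 71 -> window=[62, 73, 71] -> max=73
step 14: append 75 -> window=[73, 71, 75] -> max=75
step 15: append 36 -> window=[71, 75, 36] -> max=75
Window #13 max = 75

Answer: 75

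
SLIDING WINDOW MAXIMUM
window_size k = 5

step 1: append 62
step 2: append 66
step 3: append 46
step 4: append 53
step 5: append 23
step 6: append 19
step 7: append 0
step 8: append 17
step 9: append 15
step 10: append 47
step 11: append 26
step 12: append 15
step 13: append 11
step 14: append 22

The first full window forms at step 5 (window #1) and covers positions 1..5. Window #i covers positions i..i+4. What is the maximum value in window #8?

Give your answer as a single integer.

step 1: append 62 -> window=[62] (not full yet)
step 2: append 66 -> window=[62, 66] (not full yet)
step 3: append 46 -> window=[62, 66, 46] (not full yet)
step 4: append 53 -> window=[62, 66, 46, 53] (not full yet)
step 5: append 23 -> window=[62, 66, 46, 53, 23] -> max=66
step 6: append 19 -> window=[66, 46, 53, 23, 19] -> max=66
step 7: append 0 -> window=[46, 53, 23, 19, 0] -> max=53
step 8: append 17 -> window=[53, 23, 19, 0, 17] -> max=53
step 9: append 15 -> window=[23, 19, 0, 17, 15] -> max=23
step 10: append 47 -> window=[19, 0, 17, 15, 47] -> max=47
step 11: append 26 -> window=[0, 17, 15, 47, 26] -> max=47
step 12: append 15 -> window=[17, 15, 47, 26, 15] -> max=47
Window #8 max = 47

Answer: 47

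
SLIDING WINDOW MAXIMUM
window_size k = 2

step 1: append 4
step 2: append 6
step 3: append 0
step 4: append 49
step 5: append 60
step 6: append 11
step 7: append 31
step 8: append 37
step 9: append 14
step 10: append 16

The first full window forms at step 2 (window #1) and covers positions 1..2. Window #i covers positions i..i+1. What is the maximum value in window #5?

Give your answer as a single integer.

step 1: append 4 -> window=[4] (not full yet)
step 2: append 6 -> window=[4, 6] -> max=6
step 3: append 0 -> window=[6, 0] -> max=6
step 4: append 49 -> window=[0, 49] -> max=49
step 5: append 60 -> window=[49, 60] -> max=60
step 6: append 11 -> window=[60, 11] -> max=60
Window #5 max = 60

Answer: 60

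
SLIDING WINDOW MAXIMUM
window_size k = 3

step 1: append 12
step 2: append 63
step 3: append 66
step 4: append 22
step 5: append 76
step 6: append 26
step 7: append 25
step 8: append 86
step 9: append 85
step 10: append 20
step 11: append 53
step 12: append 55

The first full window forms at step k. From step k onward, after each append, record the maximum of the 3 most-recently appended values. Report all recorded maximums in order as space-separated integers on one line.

Answer: 66 66 76 76 76 86 86 86 85 55

Derivation:
step 1: append 12 -> window=[12] (not full yet)
step 2: append 63 -> window=[12, 63] (not full yet)
step 3: append 66 -> window=[12, 63, 66] -> max=66
step 4: append 22 -> window=[63, 66, 22] -> max=66
step 5: append 76 -> window=[66, 22, 76] -> max=76
step 6: append 26 -> window=[22, 76, 26] -> max=76
step 7: append 25 -> window=[76, 26, 25] -> max=76
step 8: append 86 -> window=[26, 25, 86] -> max=86
step 9: append 85 -> window=[25, 86, 85] -> max=86
step 10: append 20 -> window=[86, 85, 20] -> max=86
step 11: append 53 -> window=[85, 20, 53] -> max=85
step 12: append 55 -> window=[20, 53, 55] -> max=55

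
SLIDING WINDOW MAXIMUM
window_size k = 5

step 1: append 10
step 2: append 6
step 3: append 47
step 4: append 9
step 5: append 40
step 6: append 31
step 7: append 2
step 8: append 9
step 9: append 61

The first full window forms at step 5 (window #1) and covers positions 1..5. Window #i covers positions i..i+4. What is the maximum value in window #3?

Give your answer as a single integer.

step 1: append 10 -> window=[10] (not full yet)
step 2: append 6 -> window=[10, 6] (not full yet)
step 3: append 47 -> window=[10, 6, 47] (not full yet)
step 4: append 9 -> window=[10, 6, 47, 9] (not full yet)
step 5: append 40 -> window=[10, 6, 47, 9, 40] -> max=47
step 6: append 31 -> window=[6, 47, 9, 40, 31] -> max=47
step 7: append 2 -> window=[47, 9, 40, 31, 2] -> max=47
Window #3 max = 47

Answer: 47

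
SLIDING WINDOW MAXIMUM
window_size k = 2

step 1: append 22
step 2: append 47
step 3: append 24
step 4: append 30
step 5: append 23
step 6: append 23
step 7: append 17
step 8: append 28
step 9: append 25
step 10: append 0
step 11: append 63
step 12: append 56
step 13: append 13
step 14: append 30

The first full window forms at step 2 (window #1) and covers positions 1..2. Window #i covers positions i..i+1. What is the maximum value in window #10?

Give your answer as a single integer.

step 1: append 22 -> window=[22] (not full yet)
step 2: append 47 -> window=[22, 47] -> max=47
step 3: append 24 -> window=[47, 24] -> max=47
step 4: append 30 -> window=[24, 30] -> max=30
step 5: append 23 -> window=[30, 23] -> max=30
step 6: append 23 -> window=[23, 23] -> max=23
step 7: append 17 -> window=[23, 17] -> max=23
step 8: append 28 -> window=[17, 28] -> max=28
step 9: append 25 -> window=[28, 25] -> max=28
step 10: append 0 -> window=[25, 0] -> max=25
step 11: append 63 -> window=[0, 63] -> max=63
Window #10 max = 63

Answer: 63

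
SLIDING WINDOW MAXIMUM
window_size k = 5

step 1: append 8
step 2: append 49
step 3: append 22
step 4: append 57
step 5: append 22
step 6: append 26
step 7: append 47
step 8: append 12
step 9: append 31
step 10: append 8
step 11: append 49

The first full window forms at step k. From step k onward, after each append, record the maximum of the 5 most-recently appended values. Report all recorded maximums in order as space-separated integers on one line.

step 1: append 8 -> window=[8] (not full yet)
step 2: append 49 -> window=[8, 49] (not full yet)
step 3: append 22 -> window=[8, 49, 22] (not full yet)
step 4: append 57 -> window=[8, 49, 22, 57] (not full yet)
step 5: append 22 -> window=[8, 49, 22, 57, 22] -> max=57
step 6: append 26 -> window=[49, 22, 57, 22, 26] -> max=57
step 7: append 47 -> window=[22, 57, 22, 26, 47] -> max=57
step 8: append 12 -> window=[57, 22, 26, 47, 12] -> max=57
step 9: append 31 -> window=[22, 26, 47, 12, 31] -> max=47
step 10: append 8 -> window=[26, 47, 12, 31, 8] -> max=47
step 11: append 49 -> window=[47, 12, 31, 8, 49] -> max=49

Answer: 57 57 57 57 47 47 49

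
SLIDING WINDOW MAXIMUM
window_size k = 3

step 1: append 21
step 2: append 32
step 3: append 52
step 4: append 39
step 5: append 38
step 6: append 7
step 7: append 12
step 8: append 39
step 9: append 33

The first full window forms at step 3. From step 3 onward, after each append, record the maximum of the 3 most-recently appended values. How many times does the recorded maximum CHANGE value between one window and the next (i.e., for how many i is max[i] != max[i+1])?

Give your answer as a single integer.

step 1: append 21 -> window=[21] (not full yet)
step 2: append 32 -> window=[21, 32] (not full yet)
step 3: append 52 -> window=[21, 32, 52] -> max=52
step 4: append 39 -> window=[32, 52, 39] -> max=52
step 5: append 38 -> window=[52, 39, 38] -> max=52
step 6: append 7 -> window=[39, 38, 7] -> max=39
step 7: append 12 -> window=[38, 7, 12] -> max=38
step 8: append 39 -> window=[7, 12, 39] -> max=39
step 9: append 33 -> window=[12, 39, 33] -> max=39
Recorded maximums: 52 52 52 39 38 39 39
Changes between consecutive maximums: 3

Answer: 3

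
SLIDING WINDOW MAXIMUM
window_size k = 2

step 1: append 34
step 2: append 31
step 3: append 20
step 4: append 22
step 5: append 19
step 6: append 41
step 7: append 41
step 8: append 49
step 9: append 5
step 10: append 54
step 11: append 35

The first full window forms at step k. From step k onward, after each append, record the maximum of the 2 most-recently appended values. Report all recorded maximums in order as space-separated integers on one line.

step 1: append 34 -> window=[34] (not full yet)
step 2: append 31 -> window=[34, 31] -> max=34
step 3: append 20 -> window=[31, 20] -> max=31
step 4: append 22 -> window=[20, 22] -> max=22
step 5: append 19 -> window=[22, 19] -> max=22
step 6: append 41 -> window=[19, 41] -> max=41
step 7: append 41 -> window=[41, 41] -> max=41
step 8: append 49 -> window=[41, 49] -> max=49
step 9: append 5 -> window=[49, 5] -> max=49
step 10: append 54 -> window=[5, 54] -> max=54
step 11: append 35 -> window=[54, 35] -> max=54

Answer: 34 31 22 22 41 41 49 49 54 54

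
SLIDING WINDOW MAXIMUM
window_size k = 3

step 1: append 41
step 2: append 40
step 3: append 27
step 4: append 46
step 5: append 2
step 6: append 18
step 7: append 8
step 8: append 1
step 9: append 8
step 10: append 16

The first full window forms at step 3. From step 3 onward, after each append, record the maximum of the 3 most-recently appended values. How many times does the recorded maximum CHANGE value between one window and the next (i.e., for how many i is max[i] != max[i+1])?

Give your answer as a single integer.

Answer: 4

Derivation:
step 1: append 41 -> window=[41] (not full yet)
step 2: append 40 -> window=[41, 40] (not full yet)
step 3: append 27 -> window=[41, 40, 27] -> max=41
step 4: append 46 -> window=[40, 27, 46] -> max=46
step 5: append 2 -> window=[27, 46, 2] -> max=46
step 6: append 18 -> window=[46, 2, 18] -> max=46
step 7: append 8 -> window=[2, 18, 8] -> max=18
step 8: append 1 -> window=[18, 8, 1] -> max=18
step 9: append 8 -> window=[8, 1, 8] -> max=8
step 10: append 16 -> window=[1, 8, 16] -> max=16
Recorded maximums: 41 46 46 46 18 18 8 16
Changes between consecutive maximums: 4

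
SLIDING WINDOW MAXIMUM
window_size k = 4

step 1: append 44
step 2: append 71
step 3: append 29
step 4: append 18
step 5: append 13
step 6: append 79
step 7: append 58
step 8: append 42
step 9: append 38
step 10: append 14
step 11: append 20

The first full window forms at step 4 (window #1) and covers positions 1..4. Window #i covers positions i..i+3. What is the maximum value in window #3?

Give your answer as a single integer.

Answer: 79

Derivation:
step 1: append 44 -> window=[44] (not full yet)
step 2: append 71 -> window=[44, 71] (not full yet)
step 3: append 29 -> window=[44, 71, 29] (not full yet)
step 4: append 18 -> window=[44, 71, 29, 18] -> max=71
step 5: append 13 -> window=[71, 29, 18, 13] -> max=71
step 6: append 79 -> window=[29, 18, 13, 79] -> max=79
Window #3 max = 79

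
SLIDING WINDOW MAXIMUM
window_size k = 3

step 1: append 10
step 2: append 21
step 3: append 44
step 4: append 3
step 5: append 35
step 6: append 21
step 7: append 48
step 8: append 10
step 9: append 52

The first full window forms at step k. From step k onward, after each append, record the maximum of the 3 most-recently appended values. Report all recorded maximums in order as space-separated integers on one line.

Answer: 44 44 44 35 48 48 52

Derivation:
step 1: append 10 -> window=[10] (not full yet)
step 2: append 21 -> window=[10, 21] (not full yet)
step 3: append 44 -> window=[10, 21, 44] -> max=44
step 4: append 3 -> window=[21, 44, 3] -> max=44
step 5: append 35 -> window=[44, 3, 35] -> max=44
step 6: append 21 -> window=[3, 35, 21] -> max=35
step 7: append 48 -> window=[35, 21, 48] -> max=48
step 8: append 10 -> window=[21, 48, 10] -> max=48
step 9: append 52 -> window=[48, 10, 52] -> max=52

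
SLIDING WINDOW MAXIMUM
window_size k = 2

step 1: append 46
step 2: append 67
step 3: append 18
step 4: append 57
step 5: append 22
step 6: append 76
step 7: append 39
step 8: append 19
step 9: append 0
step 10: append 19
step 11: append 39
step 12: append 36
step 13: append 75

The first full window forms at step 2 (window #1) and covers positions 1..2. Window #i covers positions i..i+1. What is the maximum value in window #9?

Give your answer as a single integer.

Answer: 19

Derivation:
step 1: append 46 -> window=[46] (not full yet)
step 2: append 67 -> window=[46, 67] -> max=67
step 3: append 18 -> window=[67, 18] -> max=67
step 4: append 57 -> window=[18, 57] -> max=57
step 5: append 22 -> window=[57, 22] -> max=57
step 6: append 76 -> window=[22, 76] -> max=76
step 7: append 39 -> window=[76, 39] -> max=76
step 8: append 19 -> window=[39, 19] -> max=39
step 9: append 0 -> window=[19, 0] -> max=19
step 10: append 19 -> window=[0, 19] -> max=19
Window #9 max = 19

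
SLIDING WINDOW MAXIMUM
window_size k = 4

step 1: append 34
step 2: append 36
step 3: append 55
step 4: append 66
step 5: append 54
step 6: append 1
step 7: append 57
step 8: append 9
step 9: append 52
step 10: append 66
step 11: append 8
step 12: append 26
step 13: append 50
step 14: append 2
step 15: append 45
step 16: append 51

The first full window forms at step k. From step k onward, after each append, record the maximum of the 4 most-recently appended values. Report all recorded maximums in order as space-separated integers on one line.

Answer: 66 66 66 66 57 57 66 66 66 66 50 50 51

Derivation:
step 1: append 34 -> window=[34] (not full yet)
step 2: append 36 -> window=[34, 36] (not full yet)
step 3: append 55 -> window=[34, 36, 55] (not full yet)
step 4: append 66 -> window=[34, 36, 55, 66] -> max=66
step 5: append 54 -> window=[36, 55, 66, 54] -> max=66
step 6: append 1 -> window=[55, 66, 54, 1] -> max=66
step 7: append 57 -> window=[66, 54, 1, 57] -> max=66
step 8: append 9 -> window=[54, 1, 57, 9] -> max=57
step 9: append 52 -> window=[1, 57, 9, 52] -> max=57
step 10: append 66 -> window=[57, 9, 52, 66] -> max=66
step 11: append 8 -> window=[9, 52, 66, 8] -> max=66
step 12: append 26 -> window=[52, 66, 8, 26] -> max=66
step 13: append 50 -> window=[66, 8, 26, 50] -> max=66
step 14: append 2 -> window=[8, 26, 50, 2] -> max=50
step 15: append 45 -> window=[26, 50, 2, 45] -> max=50
step 16: append 51 -> window=[50, 2, 45, 51] -> max=51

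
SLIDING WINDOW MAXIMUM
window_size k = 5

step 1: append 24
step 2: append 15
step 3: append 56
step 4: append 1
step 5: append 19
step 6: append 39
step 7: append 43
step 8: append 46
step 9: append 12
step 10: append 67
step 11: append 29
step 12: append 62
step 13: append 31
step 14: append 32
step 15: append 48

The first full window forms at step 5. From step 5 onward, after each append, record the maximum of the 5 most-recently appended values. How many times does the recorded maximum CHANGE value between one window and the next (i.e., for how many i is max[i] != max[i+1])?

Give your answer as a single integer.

step 1: append 24 -> window=[24] (not full yet)
step 2: append 15 -> window=[24, 15] (not full yet)
step 3: append 56 -> window=[24, 15, 56] (not full yet)
step 4: append 1 -> window=[24, 15, 56, 1] (not full yet)
step 5: append 19 -> window=[24, 15, 56, 1, 19] -> max=56
step 6: append 39 -> window=[15, 56, 1, 19, 39] -> max=56
step 7: append 43 -> window=[56, 1, 19, 39, 43] -> max=56
step 8: append 46 -> window=[1, 19, 39, 43, 46] -> max=46
step 9: append 12 -> window=[19, 39, 43, 46, 12] -> max=46
step 10: append 67 -> window=[39, 43, 46, 12, 67] -> max=67
step 11: append 29 -> window=[43, 46, 12, 67, 29] -> max=67
step 12: append 62 -> window=[46, 12, 67, 29, 62] -> max=67
step 13: append 31 -> window=[12, 67, 29, 62, 31] -> max=67
step 14: append 32 -> window=[67, 29, 62, 31, 32] -> max=67
step 15: append 48 -> window=[29, 62, 31, 32, 48] -> max=62
Recorded maximums: 56 56 56 46 46 67 67 67 67 67 62
Changes between consecutive maximums: 3

Answer: 3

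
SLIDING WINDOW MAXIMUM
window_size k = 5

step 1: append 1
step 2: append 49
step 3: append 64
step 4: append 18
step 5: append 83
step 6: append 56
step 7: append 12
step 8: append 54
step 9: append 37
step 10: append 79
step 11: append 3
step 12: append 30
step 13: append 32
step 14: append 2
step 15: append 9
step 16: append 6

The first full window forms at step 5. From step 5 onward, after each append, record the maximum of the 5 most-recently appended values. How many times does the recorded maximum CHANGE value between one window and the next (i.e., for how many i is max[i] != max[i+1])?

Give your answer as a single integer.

Answer: 2

Derivation:
step 1: append 1 -> window=[1] (not full yet)
step 2: append 49 -> window=[1, 49] (not full yet)
step 3: append 64 -> window=[1, 49, 64] (not full yet)
step 4: append 18 -> window=[1, 49, 64, 18] (not full yet)
step 5: append 83 -> window=[1, 49, 64, 18, 83] -> max=83
step 6: append 56 -> window=[49, 64, 18, 83, 56] -> max=83
step 7: append 12 -> window=[64, 18, 83, 56, 12] -> max=83
step 8: append 54 -> window=[18, 83, 56, 12, 54] -> max=83
step 9: append 37 -> window=[83, 56, 12, 54, 37] -> max=83
step 10: append 79 -> window=[56, 12, 54, 37, 79] -> max=79
step 11: append 3 -> window=[12, 54, 37, 79, 3] -> max=79
step 12: append 30 -> window=[54, 37, 79, 3, 30] -> max=79
step 13: append 32 -> window=[37, 79, 3, 30, 32] -> max=79
step 14: append 2 -> window=[79, 3, 30, 32, 2] -> max=79
step 15: append 9 -> window=[3, 30, 32, 2, 9] -> max=32
step 16: append 6 -> window=[30, 32, 2, 9, 6] -> max=32
Recorded maximums: 83 83 83 83 83 79 79 79 79 79 32 32
Changes between consecutive maximums: 2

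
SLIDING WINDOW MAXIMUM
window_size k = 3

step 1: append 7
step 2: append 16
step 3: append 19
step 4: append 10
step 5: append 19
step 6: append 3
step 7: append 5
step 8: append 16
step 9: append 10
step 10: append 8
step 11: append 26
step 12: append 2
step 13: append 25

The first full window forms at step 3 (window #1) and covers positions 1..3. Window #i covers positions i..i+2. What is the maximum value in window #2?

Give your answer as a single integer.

Answer: 19

Derivation:
step 1: append 7 -> window=[7] (not full yet)
step 2: append 16 -> window=[7, 16] (not full yet)
step 3: append 19 -> window=[7, 16, 19] -> max=19
step 4: append 10 -> window=[16, 19, 10] -> max=19
Window #2 max = 19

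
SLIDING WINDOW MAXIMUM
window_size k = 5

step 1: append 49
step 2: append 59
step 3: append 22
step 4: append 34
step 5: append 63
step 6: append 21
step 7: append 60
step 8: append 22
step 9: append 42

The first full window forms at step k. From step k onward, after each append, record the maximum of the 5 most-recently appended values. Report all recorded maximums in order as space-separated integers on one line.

Answer: 63 63 63 63 63

Derivation:
step 1: append 49 -> window=[49] (not full yet)
step 2: append 59 -> window=[49, 59] (not full yet)
step 3: append 22 -> window=[49, 59, 22] (not full yet)
step 4: append 34 -> window=[49, 59, 22, 34] (not full yet)
step 5: append 63 -> window=[49, 59, 22, 34, 63] -> max=63
step 6: append 21 -> window=[59, 22, 34, 63, 21] -> max=63
step 7: append 60 -> window=[22, 34, 63, 21, 60] -> max=63
step 8: append 22 -> window=[34, 63, 21, 60, 22] -> max=63
step 9: append 42 -> window=[63, 21, 60, 22, 42] -> max=63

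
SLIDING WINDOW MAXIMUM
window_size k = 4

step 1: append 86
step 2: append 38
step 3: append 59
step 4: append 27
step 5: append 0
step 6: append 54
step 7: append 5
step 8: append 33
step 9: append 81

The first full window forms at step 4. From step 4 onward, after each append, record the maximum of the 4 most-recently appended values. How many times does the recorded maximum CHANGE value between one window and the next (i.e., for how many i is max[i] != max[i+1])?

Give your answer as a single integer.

step 1: append 86 -> window=[86] (not full yet)
step 2: append 38 -> window=[86, 38] (not full yet)
step 3: append 59 -> window=[86, 38, 59] (not full yet)
step 4: append 27 -> window=[86, 38, 59, 27] -> max=86
step 5: append 0 -> window=[38, 59, 27, 0] -> max=59
step 6: append 54 -> window=[59, 27, 0, 54] -> max=59
step 7: append 5 -> window=[27, 0, 54, 5] -> max=54
step 8: append 33 -> window=[0, 54, 5, 33] -> max=54
step 9: append 81 -> window=[54, 5, 33, 81] -> max=81
Recorded maximums: 86 59 59 54 54 81
Changes between consecutive maximums: 3

Answer: 3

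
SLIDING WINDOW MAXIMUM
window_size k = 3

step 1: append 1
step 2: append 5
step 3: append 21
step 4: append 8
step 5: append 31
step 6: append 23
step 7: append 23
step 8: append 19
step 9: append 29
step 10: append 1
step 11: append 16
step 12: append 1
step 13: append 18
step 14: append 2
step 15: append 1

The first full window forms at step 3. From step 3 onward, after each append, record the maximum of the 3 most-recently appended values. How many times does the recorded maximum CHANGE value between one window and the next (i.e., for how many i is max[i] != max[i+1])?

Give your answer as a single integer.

Answer: 5

Derivation:
step 1: append 1 -> window=[1] (not full yet)
step 2: append 5 -> window=[1, 5] (not full yet)
step 3: append 21 -> window=[1, 5, 21] -> max=21
step 4: append 8 -> window=[5, 21, 8] -> max=21
step 5: append 31 -> window=[21, 8, 31] -> max=31
step 6: append 23 -> window=[8, 31, 23] -> max=31
step 7: append 23 -> window=[31, 23, 23] -> max=31
step 8: append 19 -> window=[23, 23, 19] -> max=23
step 9: append 29 -> window=[23, 19, 29] -> max=29
step 10: append 1 -> window=[19, 29, 1] -> max=29
step 11: append 16 -> window=[29, 1, 16] -> max=29
step 12: append 1 -> window=[1, 16, 1] -> max=16
step 13: append 18 -> window=[16, 1, 18] -> max=18
step 14: append 2 -> window=[1, 18, 2] -> max=18
step 15: append 1 -> window=[18, 2, 1] -> max=18
Recorded maximums: 21 21 31 31 31 23 29 29 29 16 18 18 18
Changes between consecutive maximums: 5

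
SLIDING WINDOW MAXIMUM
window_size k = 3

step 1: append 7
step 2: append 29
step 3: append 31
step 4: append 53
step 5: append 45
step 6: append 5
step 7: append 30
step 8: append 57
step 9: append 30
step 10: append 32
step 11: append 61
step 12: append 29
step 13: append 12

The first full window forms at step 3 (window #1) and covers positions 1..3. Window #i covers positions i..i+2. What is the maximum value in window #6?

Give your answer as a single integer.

Answer: 57

Derivation:
step 1: append 7 -> window=[7] (not full yet)
step 2: append 29 -> window=[7, 29] (not full yet)
step 3: append 31 -> window=[7, 29, 31] -> max=31
step 4: append 53 -> window=[29, 31, 53] -> max=53
step 5: append 45 -> window=[31, 53, 45] -> max=53
step 6: append 5 -> window=[53, 45, 5] -> max=53
step 7: append 30 -> window=[45, 5, 30] -> max=45
step 8: append 57 -> window=[5, 30, 57] -> max=57
Window #6 max = 57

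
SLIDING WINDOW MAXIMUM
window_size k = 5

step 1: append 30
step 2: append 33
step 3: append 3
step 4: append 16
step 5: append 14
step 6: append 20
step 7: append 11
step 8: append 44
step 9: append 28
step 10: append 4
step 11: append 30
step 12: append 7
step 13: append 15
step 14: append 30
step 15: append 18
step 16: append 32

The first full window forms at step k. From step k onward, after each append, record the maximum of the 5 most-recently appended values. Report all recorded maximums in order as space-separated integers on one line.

Answer: 33 33 20 44 44 44 44 44 30 30 30 32

Derivation:
step 1: append 30 -> window=[30] (not full yet)
step 2: append 33 -> window=[30, 33] (not full yet)
step 3: append 3 -> window=[30, 33, 3] (not full yet)
step 4: append 16 -> window=[30, 33, 3, 16] (not full yet)
step 5: append 14 -> window=[30, 33, 3, 16, 14] -> max=33
step 6: append 20 -> window=[33, 3, 16, 14, 20] -> max=33
step 7: append 11 -> window=[3, 16, 14, 20, 11] -> max=20
step 8: append 44 -> window=[16, 14, 20, 11, 44] -> max=44
step 9: append 28 -> window=[14, 20, 11, 44, 28] -> max=44
step 10: append 4 -> window=[20, 11, 44, 28, 4] -> max=44
step 11: append 30 -> window=[11, 44, 28, 4, 30] -> max=44
step 12: append 7 -> window=[44, 28, 4, 30, 7] -> max=44
step 13: append 15 -> window=[28, 4, 30, 7, 15] -> max=30
step 14: append 30 -> window=[4, 30, 7, 15, 30] -> max=30
step 15: append 18 -> window=[30, 7, 15, 30, 18] -> max=30
step 16: append 32 -> window=[7, 15, 30, 18, 32] -> max=32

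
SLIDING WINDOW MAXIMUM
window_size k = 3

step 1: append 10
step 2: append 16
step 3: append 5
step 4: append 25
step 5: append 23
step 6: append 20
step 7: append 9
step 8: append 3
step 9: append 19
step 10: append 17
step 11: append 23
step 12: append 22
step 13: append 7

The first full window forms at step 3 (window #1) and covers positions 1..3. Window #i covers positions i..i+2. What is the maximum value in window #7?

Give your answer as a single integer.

step 1: append 10 -> window=[10] (not full yet)
step 2: append 16 -> window=[10, 16] (not full yet)
step 3: append 5 -> window=[10, 16, 5] -> max=16
step 4: append 25 -> window=[16, 5, 25] -> max=25
step 5: append 23 -> window=[5, 25, 23] -> max=25
step 6: append 20 -> window=[25, 23, 20] -> max=25
step 7: append 9 -> window=[23, 20, 9] -> max=23
step 8: append 3 -> window=[20, 9, 3] -> max=20
step 9: append 19 -> window=[9, 3, 19] -> max=19
Window #7 max = 19

Answer: 19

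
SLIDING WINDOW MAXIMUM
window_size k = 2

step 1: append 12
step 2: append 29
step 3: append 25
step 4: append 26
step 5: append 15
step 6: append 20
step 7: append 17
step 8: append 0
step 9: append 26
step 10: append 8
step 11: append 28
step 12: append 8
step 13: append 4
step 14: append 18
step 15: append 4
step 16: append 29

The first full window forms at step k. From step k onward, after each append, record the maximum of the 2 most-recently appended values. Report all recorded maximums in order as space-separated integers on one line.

Answer: 29 29 26 26 20 20 17 26 26 28 28 8 18 18 29

Derivation:
step 1: append 12 -> window=[12] (not full yet)
step 2: append 29 -> window=[12, 29] -> max=29
step 3: append 25 -> window=[29, 25] -> max=29
step 4: append 26 -> window=[25, 26] -> max=26
step 5: append 15 -> window=[26, 15] -> max=26
step 6: append 20 -> window=[15, 20] -> max=20
step 7: append 17 -> window=[20, 17] -> max=20
step 8: append 0 -> window=[17, 0] -> max=17
step 9: append 26 -> window=[0, 26] -> max=26
step 10: append 8 -> window=[26, 8] -> max=26
step 11: append 28 -> window=[8, 28] -> max=28
step 12: append 8 -> window=[28, 8] -> max=28
step 13: append 4 -> window=[8, 4] -> max=8
step 14: append 18 -> window=[4, 18] -> max=18
step 15: append 4 -> window=[18, 4] -> max=18
step 16: append 29 -> window=[4, 29] -> max=29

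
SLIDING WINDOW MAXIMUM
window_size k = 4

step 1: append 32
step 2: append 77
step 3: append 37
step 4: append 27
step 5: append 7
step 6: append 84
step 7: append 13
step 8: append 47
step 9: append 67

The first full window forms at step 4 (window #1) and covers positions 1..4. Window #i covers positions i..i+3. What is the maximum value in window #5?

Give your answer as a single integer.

Answer: 84

Derivation:
step 1: append 32 -> window=[32] (not full yet)
step 2: append 77 -> window=[32, 77] (not full yet)
step 3: append 37 -> window=[32, 77, 37] (not full yet)
step 4: append 27 -> window=[32, 77, 37, 27] -> max=77
step 5: append 7 -> window=[77, 37, 27, 7] -> max=77
step 6: append 84 -> window=[37, 27, 7, 84] -> max=84
step 7: append 13 -> window=[27, 7, 84, 13] -> max=84
step 8: append 47 -> window=[7, 84, 13, 47] -> max=84
Window #5 max = 84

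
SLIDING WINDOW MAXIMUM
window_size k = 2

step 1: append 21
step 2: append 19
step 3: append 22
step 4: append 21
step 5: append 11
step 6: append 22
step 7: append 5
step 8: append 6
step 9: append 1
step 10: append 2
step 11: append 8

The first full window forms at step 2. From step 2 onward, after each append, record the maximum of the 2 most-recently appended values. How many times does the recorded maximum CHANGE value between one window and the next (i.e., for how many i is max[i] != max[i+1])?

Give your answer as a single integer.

Answer: 6

Derivation:
step 1: append 21 -> window=[21] (not full yet)
step 2: append 19 -> window=[21, 19] -> max=21
step 3: append 22 -> window=[19, 22] -> max=22
step 4: append 21 -> window=[22, 21] -> max=22
step 5: append 11 -> window=[21, 11] -> max=21
step 6: append 22 -> window=[11, 22] -> max=22
step 7: append 5 -> window=[22, 5] -> max=22
step 8: append 6 -> window=[5, 6] -> max=6
step 9: append 1 -> window=[6, 1] -> max=6
step 10: append 2 -> window=[1, 2] -> max=2
step 11: append 8 -> window=[2, 8] -> max=8
Recorded maximums: 21 22 22 21 22 22 6 6 2 8
Changes between consecutive maximums: 6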